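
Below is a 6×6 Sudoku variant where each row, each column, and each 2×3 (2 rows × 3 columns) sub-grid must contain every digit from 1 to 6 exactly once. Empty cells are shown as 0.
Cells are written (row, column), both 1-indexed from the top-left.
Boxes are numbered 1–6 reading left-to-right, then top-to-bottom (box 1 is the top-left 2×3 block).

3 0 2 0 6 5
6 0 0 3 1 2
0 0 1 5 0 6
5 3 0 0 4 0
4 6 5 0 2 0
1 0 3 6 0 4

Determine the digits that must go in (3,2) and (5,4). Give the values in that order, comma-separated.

For (3,2):
  Consider where 4 can go in box 3.
  (3,1) is out (column 1 already has a 4).
  (4,3) is out (row 4 already has a 4).
  So the only cell in box 3 that can hold 4 is (3,2).
  So (3,2) = 4.
For (5,4):
  Row 5 already contains {2, 4, 5, 6}.
  Column 4 already contains {3, 5, 6}.
  Its 2×3 block (box 6) already contains {2, 4, 6}.
  The only value from 1–6 not eliminated is 1, so (5,4) = 1.

4,1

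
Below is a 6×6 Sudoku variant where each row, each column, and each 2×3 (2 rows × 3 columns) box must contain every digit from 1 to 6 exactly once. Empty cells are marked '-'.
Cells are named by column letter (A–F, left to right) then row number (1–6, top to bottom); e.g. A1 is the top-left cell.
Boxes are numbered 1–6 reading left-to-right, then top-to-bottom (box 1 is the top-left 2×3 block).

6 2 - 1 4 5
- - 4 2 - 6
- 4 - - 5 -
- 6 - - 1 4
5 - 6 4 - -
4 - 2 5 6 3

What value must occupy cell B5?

3

Cell B5 itself could take any of {1, 3} by direct elimination.
Consider where 3 can go in row 5.
E5 is out (box 6 already has a 3).
F5 is out (column F already has a 3).
So the only cell in row 5 that can hold 3 is B5.
Therefore B5 = 3.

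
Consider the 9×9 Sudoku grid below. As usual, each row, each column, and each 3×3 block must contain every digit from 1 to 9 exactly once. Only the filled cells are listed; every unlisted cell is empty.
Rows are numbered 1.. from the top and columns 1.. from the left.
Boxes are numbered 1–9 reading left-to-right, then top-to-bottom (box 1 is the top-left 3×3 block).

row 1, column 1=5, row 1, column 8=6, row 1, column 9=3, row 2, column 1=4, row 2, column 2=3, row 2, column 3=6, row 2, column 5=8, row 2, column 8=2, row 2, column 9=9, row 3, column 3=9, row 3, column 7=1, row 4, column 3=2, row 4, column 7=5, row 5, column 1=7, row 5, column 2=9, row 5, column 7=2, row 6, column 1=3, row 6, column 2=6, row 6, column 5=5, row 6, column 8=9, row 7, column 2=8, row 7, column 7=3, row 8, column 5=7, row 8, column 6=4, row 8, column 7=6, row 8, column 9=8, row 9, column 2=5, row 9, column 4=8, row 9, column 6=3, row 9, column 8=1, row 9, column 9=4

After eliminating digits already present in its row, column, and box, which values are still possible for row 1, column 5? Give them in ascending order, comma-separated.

1,2,4,9

Row 1 already contains {3, 5, 6}.
Column 5 already contains {5, 7, 8}.
Its 3×3 block (box 2) already contains {8}.
Removing those from 1–9 leaves {1, 2, 4, 9} as the candidates for row 1, column 5.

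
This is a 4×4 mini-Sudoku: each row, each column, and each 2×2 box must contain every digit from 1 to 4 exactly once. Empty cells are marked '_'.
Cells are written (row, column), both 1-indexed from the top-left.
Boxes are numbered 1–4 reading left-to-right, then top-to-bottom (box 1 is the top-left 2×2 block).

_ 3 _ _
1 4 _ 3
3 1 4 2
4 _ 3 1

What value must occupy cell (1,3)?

Cell (1,3) itself could take any of {1, 2} by direct elimination.
Consider where 1 can go in box 2.
(1,4) is out (column 4 already has a 1).
(2,3) is out (row 2 already has a 1).
So the only cell in box 2 that can hold 1 is (1,3).
Therefore (1,3) = 1.

1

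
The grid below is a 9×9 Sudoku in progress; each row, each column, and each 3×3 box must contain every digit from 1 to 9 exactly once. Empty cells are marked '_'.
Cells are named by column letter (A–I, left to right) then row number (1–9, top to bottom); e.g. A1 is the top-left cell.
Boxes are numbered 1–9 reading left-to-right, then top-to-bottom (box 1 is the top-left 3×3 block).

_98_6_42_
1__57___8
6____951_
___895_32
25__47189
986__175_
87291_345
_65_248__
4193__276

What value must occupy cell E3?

8

Cell E3 itself could take any of {3, 8} by direct elimination.
Consider where 8 can go in box 2.
D1 is out (row 1 already has a 8).
F1 is out (row 1 already has a 8).
F2 is out (row 2 already has a 8).
D3 is out (column D already has a 8).
So the only cell in box 2 that can hold 8 is E3.
Therefore E3 = 8.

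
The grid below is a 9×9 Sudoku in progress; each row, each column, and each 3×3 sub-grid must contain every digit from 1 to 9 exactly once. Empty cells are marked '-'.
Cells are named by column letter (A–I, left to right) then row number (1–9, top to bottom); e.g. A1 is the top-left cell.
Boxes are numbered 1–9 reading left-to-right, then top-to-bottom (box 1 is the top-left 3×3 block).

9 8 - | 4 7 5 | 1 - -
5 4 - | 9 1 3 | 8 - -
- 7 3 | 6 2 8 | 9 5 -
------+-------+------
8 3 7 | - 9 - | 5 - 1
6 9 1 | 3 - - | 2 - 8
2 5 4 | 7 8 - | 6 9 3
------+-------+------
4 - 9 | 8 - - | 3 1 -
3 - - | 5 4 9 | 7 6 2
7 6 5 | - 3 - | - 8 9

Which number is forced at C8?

8

Row 8 already contains {2, 3, 4, 5, 6, 7, 9}.
Column C already contains {1, 3, 4, 5, 7, 9}.
Its 3×3 block (box 7) already contains {3, 4, 5, 6, 7, 9}.
The only value from 1–9 not eliminated is 8, so C8 = 8.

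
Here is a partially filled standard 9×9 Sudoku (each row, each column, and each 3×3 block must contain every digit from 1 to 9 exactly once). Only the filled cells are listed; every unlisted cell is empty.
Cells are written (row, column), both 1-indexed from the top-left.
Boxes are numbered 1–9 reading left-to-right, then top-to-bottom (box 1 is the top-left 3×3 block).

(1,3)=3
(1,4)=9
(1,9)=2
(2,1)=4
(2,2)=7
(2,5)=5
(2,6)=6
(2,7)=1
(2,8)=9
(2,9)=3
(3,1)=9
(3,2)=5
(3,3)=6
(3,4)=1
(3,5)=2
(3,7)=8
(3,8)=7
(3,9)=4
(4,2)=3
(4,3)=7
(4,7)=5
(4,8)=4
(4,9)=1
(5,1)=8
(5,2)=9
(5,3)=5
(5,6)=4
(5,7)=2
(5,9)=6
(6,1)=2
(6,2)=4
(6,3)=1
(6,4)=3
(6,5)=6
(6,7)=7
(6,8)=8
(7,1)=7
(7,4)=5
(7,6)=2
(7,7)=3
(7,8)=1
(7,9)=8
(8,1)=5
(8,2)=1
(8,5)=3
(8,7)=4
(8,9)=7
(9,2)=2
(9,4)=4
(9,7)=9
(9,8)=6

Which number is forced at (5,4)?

Row 5 already contains {2, 4, 5, 6, 8, 9}.
Column 4 already contains {1, 3, 4, 5, 9}.
Its 3×3 block (box 5) already contains {3, 4, 6}.
The only value from 1–9 not eliminated is 7, so (5,4) = 7.

7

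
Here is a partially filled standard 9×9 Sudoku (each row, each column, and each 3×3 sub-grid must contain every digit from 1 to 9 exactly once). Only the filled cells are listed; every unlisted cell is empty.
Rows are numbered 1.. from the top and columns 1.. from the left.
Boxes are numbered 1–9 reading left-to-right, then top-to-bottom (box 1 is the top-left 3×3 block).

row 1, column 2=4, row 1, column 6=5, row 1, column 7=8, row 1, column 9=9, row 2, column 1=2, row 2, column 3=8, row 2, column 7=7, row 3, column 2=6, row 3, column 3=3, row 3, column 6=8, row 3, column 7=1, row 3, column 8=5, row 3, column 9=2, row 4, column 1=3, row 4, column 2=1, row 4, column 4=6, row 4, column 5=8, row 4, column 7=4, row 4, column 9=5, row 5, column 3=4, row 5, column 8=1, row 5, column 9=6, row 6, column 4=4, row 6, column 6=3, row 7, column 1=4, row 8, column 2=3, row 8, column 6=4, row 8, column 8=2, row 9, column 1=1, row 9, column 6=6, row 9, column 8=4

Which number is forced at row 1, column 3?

1

Cell row 1, column 3 itself could take any of {1, 7} by direct elimination.
Consider where 1 can go in box 1.
row 1, column 1 is out (column 1 already has a 1).
row 2, column 2 is out (column 2 already has a 1).
row 3, column 1 is out (row 3 already has a 1).
So the only cell in box 1 that can hold 1 is row 1, column 3.
Therefore row 1, column 3 = 1.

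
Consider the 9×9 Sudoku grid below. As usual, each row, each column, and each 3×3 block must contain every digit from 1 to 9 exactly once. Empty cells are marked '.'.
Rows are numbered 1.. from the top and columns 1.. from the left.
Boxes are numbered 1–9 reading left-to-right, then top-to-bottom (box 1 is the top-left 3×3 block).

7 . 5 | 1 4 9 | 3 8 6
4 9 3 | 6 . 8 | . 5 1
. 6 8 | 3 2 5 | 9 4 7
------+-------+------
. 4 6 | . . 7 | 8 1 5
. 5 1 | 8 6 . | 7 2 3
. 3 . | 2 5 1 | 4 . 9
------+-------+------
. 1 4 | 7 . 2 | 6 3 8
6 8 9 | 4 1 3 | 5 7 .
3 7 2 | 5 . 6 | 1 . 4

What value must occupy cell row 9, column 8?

9

Row 9 already contains {1, 2, 3, 4, 5, 6, 7}.
Column 8 already contains {1, 2, 3, 4, 5, 7, 8}.
Its 3×3 block (box 9) already contains {1, 3, 4, 5, 6, 7, 8}.
The only value from 1–9 not eliminated is 9, so row 9, column 8 = 9.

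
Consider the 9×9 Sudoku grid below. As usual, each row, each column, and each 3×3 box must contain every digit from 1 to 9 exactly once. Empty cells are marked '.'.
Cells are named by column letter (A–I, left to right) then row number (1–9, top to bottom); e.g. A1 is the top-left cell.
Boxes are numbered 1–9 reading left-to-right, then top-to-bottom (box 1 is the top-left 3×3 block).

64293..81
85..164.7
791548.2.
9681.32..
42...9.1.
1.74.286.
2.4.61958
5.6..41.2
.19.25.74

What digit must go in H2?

9

Cell H2 itself could take any of {3, 9} by direct elimination.
Consider where 9 can go in box 3.
G1 is out (row 1 already has a 9).
G3 is out (row 3 already has a 9).
I3 is out (row 3 already has a 9).
So the only cell in box 3 that can hold 9 is H2.
Therefore H2 = 9.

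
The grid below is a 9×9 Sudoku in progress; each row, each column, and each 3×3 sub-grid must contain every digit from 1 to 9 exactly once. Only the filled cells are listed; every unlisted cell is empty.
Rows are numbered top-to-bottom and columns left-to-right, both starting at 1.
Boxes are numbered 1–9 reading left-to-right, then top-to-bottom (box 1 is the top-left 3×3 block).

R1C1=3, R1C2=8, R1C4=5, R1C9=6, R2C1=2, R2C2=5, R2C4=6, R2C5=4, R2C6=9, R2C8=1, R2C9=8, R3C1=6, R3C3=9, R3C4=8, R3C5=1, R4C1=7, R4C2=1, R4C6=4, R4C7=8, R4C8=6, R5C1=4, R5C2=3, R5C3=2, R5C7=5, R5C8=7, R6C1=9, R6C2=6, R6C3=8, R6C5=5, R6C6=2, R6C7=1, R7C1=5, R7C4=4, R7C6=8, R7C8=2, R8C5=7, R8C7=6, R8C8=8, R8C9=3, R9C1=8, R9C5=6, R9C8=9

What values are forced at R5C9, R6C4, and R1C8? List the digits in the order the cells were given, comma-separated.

9,7,4

For R5C9:
  Row 5 already contains {2, 3, 4, 5, 7}.
  Column 9 already contains {3, 6, 8}.
  Its 3×3 block (box 6) already contains {1, 5, 6, 7, 8}.
  The only value from 1–9 not eliminated is 9, so R5C9 = 9.
For R6C4:
  Consider where 7 can go in box 5.
  R4C4 is out (row 4 already has a 7).
  R4C5 is out (row 4 already has a 7).
  R5C4 is out (row 5 already has a 7).
  R5C5 is out (row 5 already has a 7).
  R5C6 is out (row 5 already has a 7).
  So the only cell in box 5 that can hold 7 is R6C4.
  So R6C4 = 7.
For R1C8:
  Row 1 already contains {3, 5, 6, 8}.
  Column 8 already contains {1, 2, 6, 7, 8, 9}.
  Its 3×3 block (box 3) already contains {1, 6, 8}.
  The only value from 1–9 not eliminated is 4, so R1C8 = 4.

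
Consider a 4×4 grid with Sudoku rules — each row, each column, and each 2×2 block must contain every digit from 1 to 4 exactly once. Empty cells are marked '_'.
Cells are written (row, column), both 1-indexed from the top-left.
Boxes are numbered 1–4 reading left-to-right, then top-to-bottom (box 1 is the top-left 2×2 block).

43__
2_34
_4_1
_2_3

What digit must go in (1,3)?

1

Cell (1,3) itself could take any of {1, 2} by direct elimination.
Consider where 1 can go in box 2.
(1,4) is out (column 4 already has a 1).
So the only cell in box 2 that can hold 1 is (1,3).
Therefore (1,3) = 1.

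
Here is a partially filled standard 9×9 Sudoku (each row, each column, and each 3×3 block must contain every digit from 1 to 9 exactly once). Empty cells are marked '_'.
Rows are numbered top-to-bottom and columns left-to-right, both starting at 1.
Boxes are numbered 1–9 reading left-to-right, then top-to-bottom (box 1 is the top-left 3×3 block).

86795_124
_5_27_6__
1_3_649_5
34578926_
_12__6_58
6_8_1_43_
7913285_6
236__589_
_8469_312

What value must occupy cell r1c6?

Row 1 already contains {1, 2, 4, 5, 6, 7, 8, 9}.
Column 6 already contains {4, 5, 6, 8, 9}.
Its 3×3 block (box 2) already contains {2, 4, 5, 6, 7, 9}.
The only value from 1–9 not eliminated is 3, so r1c6 = 3.

3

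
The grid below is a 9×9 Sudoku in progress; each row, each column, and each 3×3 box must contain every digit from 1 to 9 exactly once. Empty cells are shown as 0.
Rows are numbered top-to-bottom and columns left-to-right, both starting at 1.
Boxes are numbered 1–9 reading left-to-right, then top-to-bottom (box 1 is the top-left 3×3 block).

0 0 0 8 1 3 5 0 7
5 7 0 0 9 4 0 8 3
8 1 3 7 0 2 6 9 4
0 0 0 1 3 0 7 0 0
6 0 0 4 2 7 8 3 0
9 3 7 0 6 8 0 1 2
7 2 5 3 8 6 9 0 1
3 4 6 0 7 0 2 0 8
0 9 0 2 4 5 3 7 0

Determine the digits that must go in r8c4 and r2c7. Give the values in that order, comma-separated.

For r8c4:
  Row 8 already contains {2, 3, 4, 6, 7, 8}.
  Column 4 already contains {1, 2, 3, 4, 7, 8}.
  Its 3×3 block (box 8) already contains {2, 3, 4, 5, 6, 7, 8}.
  The only value from 1–9 not eliminated is 9, so r8c4 = 9.
For r2c7:
  Row 2 already contains {3, 4, 5, 7, 8, 9}.
  Column 7 already contains {2, 3, 5, 6, 7, 8, 9}.
  Its 3×3 block (box 3) already contains {3, 4, 5, 6, 7, 8, 9}.
  The only value from 1–9 not eliminated is 1, so r2c7 = 1.

9,1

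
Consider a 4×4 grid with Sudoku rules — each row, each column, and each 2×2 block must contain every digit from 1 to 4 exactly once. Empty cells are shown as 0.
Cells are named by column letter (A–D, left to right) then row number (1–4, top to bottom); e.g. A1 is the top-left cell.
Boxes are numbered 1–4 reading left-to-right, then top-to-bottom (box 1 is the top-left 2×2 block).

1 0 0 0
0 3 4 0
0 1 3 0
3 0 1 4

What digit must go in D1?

3

Cell D1 itself could take any of {2, 3} by direct elimination.
Consider where 3 can go in row 1.
B1 is out (column B already has a 3).
C1 is out (column C already has a 3).
So the only cell in row 1 that can hold 3 is D1.
Therefore D1 = 3.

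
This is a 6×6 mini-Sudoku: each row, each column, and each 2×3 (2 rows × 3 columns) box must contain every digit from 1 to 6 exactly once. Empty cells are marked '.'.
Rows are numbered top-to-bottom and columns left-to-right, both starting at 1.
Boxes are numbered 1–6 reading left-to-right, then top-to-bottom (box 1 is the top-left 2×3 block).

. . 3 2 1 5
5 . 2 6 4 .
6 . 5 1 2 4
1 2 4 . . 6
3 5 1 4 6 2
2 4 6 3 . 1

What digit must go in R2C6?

Row 2 already contains {2, 4, 5, 6}.
Column 6 already contains {1, 2, 4, 5, 6}.
Its 2×3 block (box 2) already contains {1, 2, 4, 5, 6}.
The only value from 1–6 not eliminated is 3, so R2C6 = 3.

3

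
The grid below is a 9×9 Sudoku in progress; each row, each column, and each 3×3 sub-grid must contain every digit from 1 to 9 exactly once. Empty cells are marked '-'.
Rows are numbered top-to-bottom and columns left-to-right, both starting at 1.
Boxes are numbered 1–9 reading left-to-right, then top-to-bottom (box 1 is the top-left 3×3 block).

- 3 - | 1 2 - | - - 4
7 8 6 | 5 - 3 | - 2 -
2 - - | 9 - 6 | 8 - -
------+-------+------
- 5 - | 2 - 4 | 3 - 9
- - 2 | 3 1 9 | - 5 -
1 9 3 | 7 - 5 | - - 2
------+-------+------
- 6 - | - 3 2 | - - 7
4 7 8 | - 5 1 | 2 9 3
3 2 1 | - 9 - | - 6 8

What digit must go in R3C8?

3

Cell R3C8 itself could take any of {1, 3, 7} by direct elimination.
Consider where 3 can go in row 3.
R3C2 is out (column 2 already has a 3).
R3C3 is out (column 3 already has a 3).
R3C5 is out (column 5 already has a 3).
R3C9 is out (column 9 already has a 3).
So the only cell in row 3 that can hold 3 is R3C8.
Therefore R3C8 = 3.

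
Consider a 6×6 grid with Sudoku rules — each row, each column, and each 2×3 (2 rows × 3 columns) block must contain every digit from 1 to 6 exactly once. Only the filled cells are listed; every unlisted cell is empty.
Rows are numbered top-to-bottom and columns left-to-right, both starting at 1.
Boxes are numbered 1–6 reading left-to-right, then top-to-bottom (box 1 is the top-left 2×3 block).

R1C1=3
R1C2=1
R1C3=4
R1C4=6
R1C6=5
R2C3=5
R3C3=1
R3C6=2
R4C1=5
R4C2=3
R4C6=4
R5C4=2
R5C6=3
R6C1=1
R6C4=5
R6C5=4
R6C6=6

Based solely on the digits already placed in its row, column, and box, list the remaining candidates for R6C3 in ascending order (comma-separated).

Row 6 already contains {1, 4, 5, 6}.
Column 3 already contains {1, 4, 5}.
Its 2×3 block (box 5) already contains {1}.
Removing those from 1–6 leaves {2, 3} as the candidates for R6C3.

2,3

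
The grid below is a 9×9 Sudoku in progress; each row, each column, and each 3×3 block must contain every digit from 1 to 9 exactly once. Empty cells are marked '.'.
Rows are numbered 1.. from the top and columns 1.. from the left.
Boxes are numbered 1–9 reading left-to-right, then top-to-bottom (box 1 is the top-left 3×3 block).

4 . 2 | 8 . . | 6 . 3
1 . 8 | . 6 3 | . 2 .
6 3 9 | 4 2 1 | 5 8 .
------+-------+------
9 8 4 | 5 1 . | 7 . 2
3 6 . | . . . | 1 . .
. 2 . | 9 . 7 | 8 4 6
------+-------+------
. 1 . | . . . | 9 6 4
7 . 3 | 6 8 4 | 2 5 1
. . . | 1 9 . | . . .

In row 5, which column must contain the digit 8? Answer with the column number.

Consider where 8 can go in row 5.
row 5, column 3 is out (column 3 already has a 8).
row 5, column 4 is out (column 4 already has a 8).
row 5, column 5 is out (column 5 already has a 8).
row 5, column 8 is out (column 8 already has a 8).
row 5, column 9 is out (box 6 already has a 8).
So the only cell in row 5 that can hold 8 is row 5, column 6.
That is column 6.

6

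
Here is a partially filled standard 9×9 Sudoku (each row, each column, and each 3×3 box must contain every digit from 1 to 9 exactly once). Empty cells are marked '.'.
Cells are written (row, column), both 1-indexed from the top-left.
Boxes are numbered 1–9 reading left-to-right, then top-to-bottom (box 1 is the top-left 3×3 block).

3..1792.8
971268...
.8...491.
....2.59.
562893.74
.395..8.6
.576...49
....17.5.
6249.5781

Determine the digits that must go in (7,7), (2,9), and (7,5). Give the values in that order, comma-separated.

3,5,8

For (7,7):
  Row 7 already contains {4, 5, 6, 7, 9}.
  Column 7 already contains {2, 5, 7, 8, 9}.
  Its 3×3 block (box 9) already contains {1, 4, 5, 7, 8, 9}.
  The only value from 1–9 not eliminated is 3, so (7,7) = 3.
For (2,9):
  Consider where 5 can go in row 2.
  (2,7) is out (column 7 already has a 5).
  (2,8) is out (column 8 already has a 5).
  So the only cell in row 2 that can hold 5 is (2,9).
  So (2,9) = 5.
For (7,5):
  Consider where 8 can go in column 5.
  (3,5) is out (row 3 already has a 8).
  (6,5) is out (row 6 already has a 8).
  (9,5) is out (row 9 already has a 8).
  So the only cell in column 5 that can hold 8 is (7,5).
  So (7,5) = 8.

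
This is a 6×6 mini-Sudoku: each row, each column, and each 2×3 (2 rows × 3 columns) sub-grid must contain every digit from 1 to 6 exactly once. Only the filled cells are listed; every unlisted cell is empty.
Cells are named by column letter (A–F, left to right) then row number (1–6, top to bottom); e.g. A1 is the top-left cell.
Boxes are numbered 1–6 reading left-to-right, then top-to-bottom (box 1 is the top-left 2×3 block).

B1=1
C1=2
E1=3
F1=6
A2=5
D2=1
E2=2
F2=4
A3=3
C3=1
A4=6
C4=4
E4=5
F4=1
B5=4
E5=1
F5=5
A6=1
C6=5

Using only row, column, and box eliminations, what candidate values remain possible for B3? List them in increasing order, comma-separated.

Row 3 already contains {1, 3}.
Column B already contains {1, 4}.
Its 2×3 block (box 3) already contains {1, 3, 4, 6}.
Removing those from 1–6 leaves {2, 5} as the candidates for B3.

2,5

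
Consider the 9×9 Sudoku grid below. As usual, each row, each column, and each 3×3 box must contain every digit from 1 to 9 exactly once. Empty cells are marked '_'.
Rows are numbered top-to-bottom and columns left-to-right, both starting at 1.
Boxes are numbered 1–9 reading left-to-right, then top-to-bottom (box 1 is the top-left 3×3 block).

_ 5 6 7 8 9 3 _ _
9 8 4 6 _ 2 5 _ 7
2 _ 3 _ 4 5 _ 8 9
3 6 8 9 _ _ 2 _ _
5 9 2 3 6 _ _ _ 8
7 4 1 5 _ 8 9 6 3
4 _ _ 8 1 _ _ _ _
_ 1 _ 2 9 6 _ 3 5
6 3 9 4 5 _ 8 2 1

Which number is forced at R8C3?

Row 8 already contains {1, 2, 3, 5, 6, 9}.
Column 3 already contains {1, 2, 3, 4, 6, 8, 9}.
Its 3×3 block (box 7) already contains {1, 3, 4, 6, 9}.
The only value from 1–9 not eliminated is 7, so R8C3 = 7.

7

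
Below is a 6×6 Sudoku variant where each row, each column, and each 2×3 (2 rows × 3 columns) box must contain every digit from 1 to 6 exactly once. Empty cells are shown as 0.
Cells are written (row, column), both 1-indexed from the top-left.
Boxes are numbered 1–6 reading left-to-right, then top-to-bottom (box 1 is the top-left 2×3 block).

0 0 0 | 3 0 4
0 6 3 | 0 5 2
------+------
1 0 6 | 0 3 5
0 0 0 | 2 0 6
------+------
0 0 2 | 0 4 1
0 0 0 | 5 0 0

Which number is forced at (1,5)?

6

Cell (1,5) itself could take any of {1, 6} by direct elimination.
Consider where 6 can go in box 2.
(2,4) is out (row 2 already has a 6).
So the only cell in box 2 that can hold 6 is (1,5).
Therefore (1,5) = 6.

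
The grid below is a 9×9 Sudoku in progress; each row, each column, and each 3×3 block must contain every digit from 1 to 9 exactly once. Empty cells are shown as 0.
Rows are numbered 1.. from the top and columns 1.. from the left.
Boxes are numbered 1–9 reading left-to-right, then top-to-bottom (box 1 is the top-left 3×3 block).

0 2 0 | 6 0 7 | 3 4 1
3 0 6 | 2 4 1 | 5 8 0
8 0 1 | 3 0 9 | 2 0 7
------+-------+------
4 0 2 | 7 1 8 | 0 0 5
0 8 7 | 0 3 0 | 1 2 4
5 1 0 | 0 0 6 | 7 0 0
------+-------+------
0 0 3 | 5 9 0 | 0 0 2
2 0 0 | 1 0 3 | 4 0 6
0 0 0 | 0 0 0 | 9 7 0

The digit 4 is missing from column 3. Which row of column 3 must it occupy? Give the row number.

9

Consider where 4 can go in column 3.
row 1, column 3 is out (row 1 already has a 4).
row 6, column 3 is out (box 4 already has a 4).
row 8, column 3 is out (row 8 already has a 4).
So the only cell in column 3 that can hold 4 is row 9, column 3.
That is row 9.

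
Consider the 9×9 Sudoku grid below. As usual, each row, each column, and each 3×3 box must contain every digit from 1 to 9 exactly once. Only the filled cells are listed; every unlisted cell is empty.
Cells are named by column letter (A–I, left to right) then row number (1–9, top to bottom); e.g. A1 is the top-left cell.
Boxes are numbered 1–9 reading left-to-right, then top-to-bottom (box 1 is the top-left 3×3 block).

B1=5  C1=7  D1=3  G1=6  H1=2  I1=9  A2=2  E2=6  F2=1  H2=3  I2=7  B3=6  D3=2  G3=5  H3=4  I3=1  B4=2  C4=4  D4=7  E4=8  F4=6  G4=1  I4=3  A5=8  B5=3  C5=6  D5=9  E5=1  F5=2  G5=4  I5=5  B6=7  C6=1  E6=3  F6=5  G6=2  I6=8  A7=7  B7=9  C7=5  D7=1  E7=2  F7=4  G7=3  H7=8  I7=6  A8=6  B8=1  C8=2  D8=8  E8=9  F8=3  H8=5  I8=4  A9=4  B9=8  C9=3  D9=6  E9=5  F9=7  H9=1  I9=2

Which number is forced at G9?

Row 9 already contains {1, 2, 3, 4, 5, 6, 7, 8}.
Column G already contains {1, 2, 3, 4, 5, 6}.
Its 3×3 block (box 9) already contains {1, 2, 3, 4, 5, 6, 8}.
The only value from 1–9 not eliminated is 9, so G9 = 9.

9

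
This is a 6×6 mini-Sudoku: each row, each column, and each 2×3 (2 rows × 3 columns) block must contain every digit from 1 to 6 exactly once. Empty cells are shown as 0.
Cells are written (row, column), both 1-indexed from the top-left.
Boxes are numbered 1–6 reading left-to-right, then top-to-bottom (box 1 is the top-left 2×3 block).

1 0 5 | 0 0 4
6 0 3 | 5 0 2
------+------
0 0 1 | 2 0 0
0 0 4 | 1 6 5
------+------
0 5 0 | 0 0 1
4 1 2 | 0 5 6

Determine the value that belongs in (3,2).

6

Cell (3,2) itself could take any of {3, 6} by direct elimination.
Consider where 6 can go in box 3.
(3,1) is out (column 1 already has a 6).
(4,1) is out (row 4 already has a 6).
(4,2) is out (row 4 already has a 6).
So the only cell in box 3 that can hold 6 is (3,2).
Therefore (3,2) = 6.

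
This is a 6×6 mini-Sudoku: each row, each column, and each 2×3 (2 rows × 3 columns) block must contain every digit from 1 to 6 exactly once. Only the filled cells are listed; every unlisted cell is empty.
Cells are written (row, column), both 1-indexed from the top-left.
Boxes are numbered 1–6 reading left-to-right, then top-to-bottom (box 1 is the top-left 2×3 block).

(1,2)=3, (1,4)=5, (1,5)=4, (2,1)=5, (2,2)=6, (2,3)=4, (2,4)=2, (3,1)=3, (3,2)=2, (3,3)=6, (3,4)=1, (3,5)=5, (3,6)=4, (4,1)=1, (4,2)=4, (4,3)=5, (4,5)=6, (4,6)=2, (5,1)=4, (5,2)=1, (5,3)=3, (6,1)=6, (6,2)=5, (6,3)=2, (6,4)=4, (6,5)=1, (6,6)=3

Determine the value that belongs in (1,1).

2

Row 1 already contains {3, 4, 5}.
Column 1 already contains {1, 3, 4, 5, 6}.
Its 2×3 block (box 1) already contains {3, 4, 5, 6}.
The only value from 1–6 not eliminated is 2, so (1,1) = 2.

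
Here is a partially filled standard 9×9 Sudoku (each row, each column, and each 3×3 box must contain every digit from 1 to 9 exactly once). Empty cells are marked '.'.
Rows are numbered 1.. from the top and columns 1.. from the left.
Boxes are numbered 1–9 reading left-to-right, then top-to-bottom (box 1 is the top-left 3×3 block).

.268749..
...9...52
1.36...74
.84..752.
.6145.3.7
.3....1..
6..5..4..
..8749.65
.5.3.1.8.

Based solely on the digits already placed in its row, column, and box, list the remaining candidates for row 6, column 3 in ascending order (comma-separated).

Row 6 already contains {1, 3}.
Column 3 already contains {1, 3, 4, 6, 8}.
Its 3×3 block (box 4) already contains {1, 3, 4, 6, 8}.
Removing those from 1–9 leaves {2, 5, 7, 9} as the candidates for row 6, column 3.

2,5,7,9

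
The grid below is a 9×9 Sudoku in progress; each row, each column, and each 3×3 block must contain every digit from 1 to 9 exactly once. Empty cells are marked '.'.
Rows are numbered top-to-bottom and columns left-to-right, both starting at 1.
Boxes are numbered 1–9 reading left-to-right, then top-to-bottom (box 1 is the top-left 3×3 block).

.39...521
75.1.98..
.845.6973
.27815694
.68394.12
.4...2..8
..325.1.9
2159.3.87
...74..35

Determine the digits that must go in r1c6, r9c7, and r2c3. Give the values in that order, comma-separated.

7,2,2

For r1c6:
  Consider where 7 can go in column 6.
  r7c6 is out (box 8 already has a 7).
  r9c6 is out (row 9 already has a 7).
  So the only cell in column 6 that can hold 7 is r1c6.
  So r1c6 = 7.
For r9c7:
  Row 9 already contains {3, 4, 5, 7}.
  Column 7 already contains {1, 5, 6, 8, 9}.
  Its 3×3 block (box 9) already contains {1, 3, 5, 7, 8, 9}.
  The only value from 1–9 not eliminated is 2, so r9c7 = 2.
For r2c3:
  Consider where 2 can go in column 3.
  r6c3 is out (row 6 already has a 2).
  r9c3 is out (box 7 already has a 2).
  So the only cell in column 3 that can hold 2 is r2c3.
  So r2c3 = 2.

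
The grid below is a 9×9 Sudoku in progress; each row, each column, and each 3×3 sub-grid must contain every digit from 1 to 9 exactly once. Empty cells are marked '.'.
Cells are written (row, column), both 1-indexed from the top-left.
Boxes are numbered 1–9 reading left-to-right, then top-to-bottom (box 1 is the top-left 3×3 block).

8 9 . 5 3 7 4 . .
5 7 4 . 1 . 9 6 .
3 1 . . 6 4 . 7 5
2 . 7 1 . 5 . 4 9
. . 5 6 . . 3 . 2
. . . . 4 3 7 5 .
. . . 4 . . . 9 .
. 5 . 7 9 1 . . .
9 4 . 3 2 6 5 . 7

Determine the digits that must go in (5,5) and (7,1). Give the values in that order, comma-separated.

7,7

For (5,5):
  Consider where 7 can go in column 5.
  (4,5) is out (row 4 already has a 7).
  (7,5) is out (box 8 already has a 7).
  So the only cell in column 5 that can hold 7 is (5,5).
  So (5,5) = 7.
For (7,1):
  Consider where 7 can go in row 7.
  (7,2) is out (column 2 already has a 7). (7,3) is out (column 3 already has a 7). (7,5) is out (box 8 already has a 7). (7,6) is out (column 6 already has a 7). The remaining empty cells in row 7 are similarly blocked.
  So the only cell in row 7 that can hold 7 is (7,1).
  So (7,1) = 7.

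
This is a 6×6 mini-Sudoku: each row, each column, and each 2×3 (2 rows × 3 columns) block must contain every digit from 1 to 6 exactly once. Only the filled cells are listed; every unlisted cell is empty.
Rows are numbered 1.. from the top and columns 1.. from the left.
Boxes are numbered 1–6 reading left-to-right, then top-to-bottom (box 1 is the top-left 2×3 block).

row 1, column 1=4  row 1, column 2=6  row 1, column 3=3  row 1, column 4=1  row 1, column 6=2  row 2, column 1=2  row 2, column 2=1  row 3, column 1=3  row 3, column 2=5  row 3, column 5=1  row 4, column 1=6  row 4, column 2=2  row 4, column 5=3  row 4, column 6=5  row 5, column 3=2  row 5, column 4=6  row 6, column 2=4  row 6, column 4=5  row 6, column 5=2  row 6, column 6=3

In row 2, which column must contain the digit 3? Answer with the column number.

Consider where 3 can go in row 2.
row 2, column 3 is out (column 3 already has a 3).
row 2, column 5 is out (column 5 already has a 3).
row 2, column 6 is out (column 6 already has a 3).
So the only cell in row 2 that can hold 3 is row 2, column 4.
That is column 4.

4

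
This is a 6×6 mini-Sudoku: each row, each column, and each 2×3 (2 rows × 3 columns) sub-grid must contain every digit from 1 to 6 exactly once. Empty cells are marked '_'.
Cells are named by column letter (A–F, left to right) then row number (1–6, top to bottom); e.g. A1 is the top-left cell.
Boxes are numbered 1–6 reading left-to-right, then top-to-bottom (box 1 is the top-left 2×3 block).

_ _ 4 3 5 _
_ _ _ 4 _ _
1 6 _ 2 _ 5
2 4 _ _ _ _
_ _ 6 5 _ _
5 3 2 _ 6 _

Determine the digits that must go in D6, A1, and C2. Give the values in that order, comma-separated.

1,6,1

For D6:
  Row 6 already contains {2, 3, 5, 6}.
  Column D already contains {2, 3, 4, 5}.
  Its 2×3 block (box 6) already contains {5, 6}.
  The only value from 1–6 not eliminated is 1, so D6 = 1.
For A1:
  Row 1 already contains {3, 4, 5}.
  Column A already contains {1, 2, 5}.
  Its 2×3 block (box 1) already contains {4}.
  The only value from 1–6 not eliminated is 6, so A1 = 6.
For C2:
  Consider where 1 can go in column C.
  C3 is out (row 3 already has a 1).
  C4 is out (box 3 already has a 1).
  So the only cell in column C that can hold 1 is C2.
  So C2 = 1.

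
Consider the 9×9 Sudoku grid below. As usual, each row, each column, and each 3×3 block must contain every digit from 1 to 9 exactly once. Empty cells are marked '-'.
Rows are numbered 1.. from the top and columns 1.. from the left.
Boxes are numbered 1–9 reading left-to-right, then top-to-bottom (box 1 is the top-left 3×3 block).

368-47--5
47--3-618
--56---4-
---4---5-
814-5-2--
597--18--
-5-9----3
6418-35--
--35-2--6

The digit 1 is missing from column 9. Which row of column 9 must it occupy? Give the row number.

4

Consider where 1 can go in column 9.
row 3, column 9 is out (box 3 already has a 1).
row 5, column 9 is out (row 5 already has a 1).
row 6, column 9 is out (row 6 already has a 1).
row 8, column 9 is out (row 8 already has a 1).
So the only cell in column 9 that can hold 1 is row 4, column 9.
That is row 4.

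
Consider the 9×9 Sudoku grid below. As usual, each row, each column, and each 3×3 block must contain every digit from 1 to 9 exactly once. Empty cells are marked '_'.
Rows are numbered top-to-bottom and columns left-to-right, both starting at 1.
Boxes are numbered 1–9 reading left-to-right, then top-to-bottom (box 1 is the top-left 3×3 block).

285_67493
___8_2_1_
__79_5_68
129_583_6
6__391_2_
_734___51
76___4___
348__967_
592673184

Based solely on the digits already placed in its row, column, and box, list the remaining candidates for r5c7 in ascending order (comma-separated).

7,8

Row 5 already contains {1, 2, 3, 6, 9}.
Column 7 already contains {1, 3, 4, 6}.
Its 3×3 block (box 6) already contains {1, 2, 3, 5, 6}.
Removing those from 1–9 leaves {7, 8} as the candidates for r5c7.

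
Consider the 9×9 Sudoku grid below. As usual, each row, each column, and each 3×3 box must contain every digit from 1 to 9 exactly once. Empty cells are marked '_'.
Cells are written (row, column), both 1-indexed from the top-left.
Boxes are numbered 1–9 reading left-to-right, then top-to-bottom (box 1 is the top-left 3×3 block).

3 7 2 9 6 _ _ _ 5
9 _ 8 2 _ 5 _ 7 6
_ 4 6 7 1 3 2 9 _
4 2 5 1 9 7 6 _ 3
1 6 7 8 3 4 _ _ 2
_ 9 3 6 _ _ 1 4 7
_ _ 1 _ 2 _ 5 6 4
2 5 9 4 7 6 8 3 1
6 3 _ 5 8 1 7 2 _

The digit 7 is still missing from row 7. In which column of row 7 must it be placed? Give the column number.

1

Consider where 7 can go in row 7.
(7,2) is out (column 2 already has a 7).
(7,4) is out (column 4 already has a 7).
(7,6) is out (column 6 already has a 7).
So the only cell in row 7 that can hold 7 is (7,1).
That is column 1.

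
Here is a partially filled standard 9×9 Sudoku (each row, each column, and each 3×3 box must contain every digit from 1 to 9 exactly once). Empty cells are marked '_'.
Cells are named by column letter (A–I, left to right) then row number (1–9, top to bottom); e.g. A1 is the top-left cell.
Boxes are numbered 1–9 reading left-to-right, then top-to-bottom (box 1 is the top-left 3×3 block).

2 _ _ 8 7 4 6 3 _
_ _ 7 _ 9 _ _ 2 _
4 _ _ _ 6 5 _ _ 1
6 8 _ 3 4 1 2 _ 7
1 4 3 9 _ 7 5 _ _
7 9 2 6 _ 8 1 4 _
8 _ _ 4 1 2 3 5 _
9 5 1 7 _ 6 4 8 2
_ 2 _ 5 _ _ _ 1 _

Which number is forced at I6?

Row 6 already contains {1, 2, 4, 6, 7, 8, 9}.
Column I already contains {1, 2, 7}.
Its 3×3 block (box 6) already contains {1, 2, 4, 5, 7}.
The only value from 1–9 not eliminated is 3, so I6 = 3.

3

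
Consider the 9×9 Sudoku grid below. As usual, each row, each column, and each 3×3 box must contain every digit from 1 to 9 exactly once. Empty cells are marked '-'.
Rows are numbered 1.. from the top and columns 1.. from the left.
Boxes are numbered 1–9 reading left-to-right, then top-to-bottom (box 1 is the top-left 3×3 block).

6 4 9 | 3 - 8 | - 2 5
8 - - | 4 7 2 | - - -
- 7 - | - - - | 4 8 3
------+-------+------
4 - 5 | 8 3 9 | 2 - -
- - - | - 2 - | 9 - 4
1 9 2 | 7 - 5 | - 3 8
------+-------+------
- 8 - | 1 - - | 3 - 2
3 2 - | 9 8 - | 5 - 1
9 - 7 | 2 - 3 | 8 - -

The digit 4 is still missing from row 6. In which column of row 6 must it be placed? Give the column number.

Consider where 4 can go in row 6.
row 6, column 7 is out (column 7 already has a 4).
So the only cell in row 6 that can hold 4 is row 6, column 5.
That is column 5.

5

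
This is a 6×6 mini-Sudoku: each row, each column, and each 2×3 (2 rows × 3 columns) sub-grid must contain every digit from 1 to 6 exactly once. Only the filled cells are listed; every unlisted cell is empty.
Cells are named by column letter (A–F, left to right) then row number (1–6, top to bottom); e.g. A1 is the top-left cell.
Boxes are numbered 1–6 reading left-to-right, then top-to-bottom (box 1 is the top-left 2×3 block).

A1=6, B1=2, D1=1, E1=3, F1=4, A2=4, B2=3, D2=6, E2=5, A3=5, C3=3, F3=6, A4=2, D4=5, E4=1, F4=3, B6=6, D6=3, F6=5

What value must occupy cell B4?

Row 4 already contains {1, 2, 3, 5}.
Column B already contains {2, 3, 6}.
Its 2×3 block (box 3) already contains {2, 3, 5}.
The only value from 1–6 not eliminated is 4, so B4 = 4.

4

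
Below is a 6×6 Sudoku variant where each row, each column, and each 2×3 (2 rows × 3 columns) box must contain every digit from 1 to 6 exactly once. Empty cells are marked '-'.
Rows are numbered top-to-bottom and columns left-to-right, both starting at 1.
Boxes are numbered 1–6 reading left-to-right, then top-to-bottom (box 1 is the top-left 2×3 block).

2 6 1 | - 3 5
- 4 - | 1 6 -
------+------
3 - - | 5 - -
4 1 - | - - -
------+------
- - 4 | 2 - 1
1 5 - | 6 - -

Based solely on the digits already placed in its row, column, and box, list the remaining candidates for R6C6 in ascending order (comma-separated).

Row 6 already contains {1, 5, 6}.
Column 6 already contains {1, 5}.
Its 2×3 block (box 6) already contains {1, 2, 6}.
Removing those from 1–6 leaves {3, 4} as the candidates for R6C6.

3,4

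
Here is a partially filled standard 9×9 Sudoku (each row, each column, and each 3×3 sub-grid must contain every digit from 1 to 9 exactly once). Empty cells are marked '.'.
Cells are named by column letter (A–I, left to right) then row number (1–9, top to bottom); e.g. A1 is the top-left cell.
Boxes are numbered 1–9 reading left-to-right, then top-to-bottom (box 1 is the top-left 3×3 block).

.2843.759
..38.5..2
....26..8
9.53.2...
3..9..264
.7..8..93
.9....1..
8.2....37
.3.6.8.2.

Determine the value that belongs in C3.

Cell C3 itself could take any of {1, 4, 7, 9} by direct elimination.
Consider where 9 can go in box 1.
A1 is out (row 1 already has a 9).
A2 is out (column A already has a 9).
B2 is out (column B already has a 9).
A3 is out (column A already has a 9).
B3 is out (column B already has a 9).
So the only cell in box 1 that can hold 9 is C3.
Therefore C3 = 9.

9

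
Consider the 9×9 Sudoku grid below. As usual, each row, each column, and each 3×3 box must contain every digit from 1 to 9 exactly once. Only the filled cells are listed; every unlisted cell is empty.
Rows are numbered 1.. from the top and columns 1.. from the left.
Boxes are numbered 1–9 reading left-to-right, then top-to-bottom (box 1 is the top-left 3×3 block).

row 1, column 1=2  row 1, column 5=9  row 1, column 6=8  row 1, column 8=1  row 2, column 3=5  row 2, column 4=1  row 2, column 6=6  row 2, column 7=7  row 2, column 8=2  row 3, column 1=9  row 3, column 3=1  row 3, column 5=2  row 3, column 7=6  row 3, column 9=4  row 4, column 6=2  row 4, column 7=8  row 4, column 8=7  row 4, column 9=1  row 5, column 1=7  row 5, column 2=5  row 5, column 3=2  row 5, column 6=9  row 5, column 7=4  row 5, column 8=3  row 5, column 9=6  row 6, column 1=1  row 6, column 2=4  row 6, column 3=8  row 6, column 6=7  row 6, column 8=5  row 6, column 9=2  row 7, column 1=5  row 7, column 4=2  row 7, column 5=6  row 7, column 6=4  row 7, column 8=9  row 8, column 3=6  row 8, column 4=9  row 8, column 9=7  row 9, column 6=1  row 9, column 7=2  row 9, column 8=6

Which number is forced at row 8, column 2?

2

Cell row 8, column 2 itself could take any of {1, 2, 3, 8} by direct elimination.
Consider where 2 can go in column 2.
row 1, column 2 is out (row 1 already has a 2). row 2, column 2 is out (row 2 already has a 2). row 3, column 2 is out (row 3 already has a 2). row 4, column 2 is out (row 4 already has a 2). The remaining empty cells in column 2 are similarly blocked.
So the only cell in column 2 that can hold 2 is row 8, column 2.
Therefore row 8, column 2 = 2.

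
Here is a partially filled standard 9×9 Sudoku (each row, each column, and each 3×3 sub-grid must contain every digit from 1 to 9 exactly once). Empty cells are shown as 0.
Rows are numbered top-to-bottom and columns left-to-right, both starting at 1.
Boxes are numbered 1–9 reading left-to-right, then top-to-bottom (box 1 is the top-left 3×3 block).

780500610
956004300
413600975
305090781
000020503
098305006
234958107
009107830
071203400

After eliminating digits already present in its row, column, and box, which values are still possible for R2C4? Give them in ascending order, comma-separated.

7,8

Row 2 already contains {3, 4, 5, 6, 9}.
Column 4 already contains {1, 2, 3, 5, 6, 9}.
Its 3×3 block (box 2) already contains {4, 5, 6}.
Removing those from 1–9 leaves {7, 8} as the candidates for R2C4.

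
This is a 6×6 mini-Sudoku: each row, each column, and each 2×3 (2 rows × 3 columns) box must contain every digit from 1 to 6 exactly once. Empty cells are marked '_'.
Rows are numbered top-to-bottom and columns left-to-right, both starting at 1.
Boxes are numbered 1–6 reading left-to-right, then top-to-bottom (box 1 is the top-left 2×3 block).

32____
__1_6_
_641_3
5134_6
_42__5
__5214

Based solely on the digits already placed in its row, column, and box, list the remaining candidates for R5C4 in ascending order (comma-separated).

Row 5 already contains {2, 4, 5}.
Column 4 already contains {1, 2, 4}.
Its 2×3 block (box 6) already contains {1, 2, 4, 5}.
Removing those from 1–6 leaves {3, 6} as the candidates for R5C4.

3,6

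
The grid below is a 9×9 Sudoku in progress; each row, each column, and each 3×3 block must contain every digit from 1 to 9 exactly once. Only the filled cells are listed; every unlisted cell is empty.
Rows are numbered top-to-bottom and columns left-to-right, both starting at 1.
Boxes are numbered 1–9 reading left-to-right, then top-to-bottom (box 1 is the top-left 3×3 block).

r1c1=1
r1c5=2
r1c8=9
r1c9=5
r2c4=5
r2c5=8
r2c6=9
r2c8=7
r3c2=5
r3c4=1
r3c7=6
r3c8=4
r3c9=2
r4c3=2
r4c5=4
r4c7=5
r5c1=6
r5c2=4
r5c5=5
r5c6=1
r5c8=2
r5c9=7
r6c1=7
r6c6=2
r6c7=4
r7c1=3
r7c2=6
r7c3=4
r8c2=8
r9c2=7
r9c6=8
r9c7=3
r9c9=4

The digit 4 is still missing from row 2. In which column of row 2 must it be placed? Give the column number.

1

Consider where 4 can go in row 2.
r2c2 is out (column 2 already has a 4).
r2c3 is out (column 3 already has a 4).
r2c7 is out (column 7 already has a 4).
r2c9 is out (column 9 already has a 4).
So the only cell in row 2 that can hold 4 is r2c1.
That is column 1.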